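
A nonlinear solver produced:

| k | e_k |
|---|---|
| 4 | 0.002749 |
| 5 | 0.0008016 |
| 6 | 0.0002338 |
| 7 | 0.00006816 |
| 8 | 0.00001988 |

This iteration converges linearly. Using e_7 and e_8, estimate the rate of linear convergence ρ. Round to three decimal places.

ρ ≈ e_8/e_7 = 0.00001988/0.00006816 = 0.29167

0.292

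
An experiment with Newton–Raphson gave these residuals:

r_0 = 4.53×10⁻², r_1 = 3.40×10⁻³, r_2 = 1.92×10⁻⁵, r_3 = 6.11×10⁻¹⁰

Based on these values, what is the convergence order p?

2

Consecutive ratios: r_3/r_2 = 6.11×10⁻¹⁰/1.92×10⁻⁵ = 3.18229e-05, r_2/r_1 = 1.92×10⁻⁵/3.40×10⁻³ = 0.00564706.
p ≈ ln(3.18229e-05)/ln(0.00564706) = -10.3553/-5.1766 ≈ 2.00.
So the convergence is quadratic (order 2).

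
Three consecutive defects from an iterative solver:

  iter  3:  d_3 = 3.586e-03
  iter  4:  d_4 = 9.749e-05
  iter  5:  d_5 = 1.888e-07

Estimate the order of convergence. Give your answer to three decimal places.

p ≈ ln(d_5/d_4) / ln(d_4/d_3)
  = ln(1.888e-07/9.749e-05) / ln(9.749e-05/3.586e-03)
  = ln(0.00193661) / ln(0.0271863)
  = -6.246816 / -3.605042 ≈ 1.732800

1.733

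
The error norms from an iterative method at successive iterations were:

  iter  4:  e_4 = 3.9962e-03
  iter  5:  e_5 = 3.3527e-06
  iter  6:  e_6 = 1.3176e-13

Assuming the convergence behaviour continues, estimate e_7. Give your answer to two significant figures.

First estimate the order: p ≈ ln(e_6/e_5) / ln(e_5/e_4) = ln(1.3176e-13/3.3527e-06)/ln(3.3527e-06/3.9962e-03) = ln(3.92997e-08)/ln(0.000838972) ≈ 2.4073.
Then e_7 ≈ e_6·(e_6/e_5)^p = 1.3176e-13·(3.92997e-08)^2.4073 = 1.3176e-13·1.48756e-18 ≈ 1.96e-31.

2.0e-31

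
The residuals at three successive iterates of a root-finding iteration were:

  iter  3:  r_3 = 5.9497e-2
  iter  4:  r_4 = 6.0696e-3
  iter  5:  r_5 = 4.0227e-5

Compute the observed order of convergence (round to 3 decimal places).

2.198

p ≈ ln(r_5/r_4) / ln(r_4/r_3)
  = ln(4.0227e-5/6.0696e-3) / ln(6.0696e-3/5.9497e-2)
  = ln(0.00662762) / ln(0.102015)
  = -5.016510 / -2.282635 ≈ 2.197684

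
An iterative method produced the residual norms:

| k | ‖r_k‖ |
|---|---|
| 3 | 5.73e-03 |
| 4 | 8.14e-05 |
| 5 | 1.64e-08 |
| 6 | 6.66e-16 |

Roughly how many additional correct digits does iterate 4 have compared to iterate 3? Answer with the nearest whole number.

2

Digits gained ≈ log₁₀(‖r_3‖/‖r_4‖) = log₁₀(5.73e-03/8.14e-05) = log₁₀(70.3931) ≈ 1.848.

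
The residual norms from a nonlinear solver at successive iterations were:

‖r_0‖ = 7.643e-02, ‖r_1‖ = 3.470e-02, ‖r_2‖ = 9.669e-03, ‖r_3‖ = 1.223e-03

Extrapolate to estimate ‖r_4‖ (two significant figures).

First estimate the order: p ≈ ln(‖r_3‖/‖r_2‖) / ln(‖r_2‖/‖r_1‖) = ln(1.223e-03/9.669e-03)/ln(9.669e-03/3.470e-02) = ln(0.126487)/ln(0.278646) ≈ 1.6181.
Then ‖r_4‖ ≈ ‖r_3‖·(‖r_3‖/‖r_2‖)^p = 1.223e-03·(0.126487)^1.6181 = 1.223e-03·0.0352387 ≈ 4.31e-05.

4.3e-5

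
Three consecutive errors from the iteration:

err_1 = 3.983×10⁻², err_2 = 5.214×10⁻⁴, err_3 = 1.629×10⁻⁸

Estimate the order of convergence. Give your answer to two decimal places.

p ≈ ln(err_3/err_2) / ln(err_2/err_1)
  = ln(1.629×10⁻⁸/5.214×10⁻⁴) / ln(5.214×10⁻⁴/3.983×10⁻²)
  = ln(3.12428e-05) / ln(0.0130906)
  = -10.37372 / -4.33586 ≈ 2.39254

2.39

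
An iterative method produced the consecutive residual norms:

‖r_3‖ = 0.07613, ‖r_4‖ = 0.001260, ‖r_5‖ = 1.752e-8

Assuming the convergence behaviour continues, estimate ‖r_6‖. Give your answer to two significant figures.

First estimate the order: p ≈ ln(‖r_5‖/‖r_4‖) / ln(‖r_4‖/‖r_3‖) = ln(1.752e-8/0.001260)/ln(0.001260/0.07613) = ln(1.39048e-05)/ln(0.0165506) ≈ 2.7267.
Then ‖r_6‖ ≈ ‖r_5‖·(‖r_5‖/‖r_4‖)^p = 1.752e-8·(1.39048e-05)^2.7267 = 1.752e-8·5.71304e-14 ≈ 1.001e-21.

1.0e-21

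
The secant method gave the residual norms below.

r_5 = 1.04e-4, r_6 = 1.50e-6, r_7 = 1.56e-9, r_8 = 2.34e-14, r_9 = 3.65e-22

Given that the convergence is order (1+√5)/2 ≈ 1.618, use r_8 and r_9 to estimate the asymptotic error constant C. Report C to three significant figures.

4.14

C ≈ r_9 / r_8^1.618
  = 3.65e-22 / (2.34e-14)^1.618
  = 3.65e-22 / 8.81843e-23 ≈ 4.1391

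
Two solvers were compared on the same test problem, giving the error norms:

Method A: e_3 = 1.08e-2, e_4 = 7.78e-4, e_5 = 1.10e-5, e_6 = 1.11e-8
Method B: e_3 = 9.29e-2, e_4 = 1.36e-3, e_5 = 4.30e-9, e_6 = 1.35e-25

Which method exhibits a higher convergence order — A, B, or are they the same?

Method A: p ≈ ln(1.11e-8/1.10e-5)/ln(1.10e-5/7.78e-4) ≈ 1.62.
Method B: p ≈ ln(1.35e-25/4.30e-9)/ln(4.30e-9/1.36e-3) ≈ 3.00.
Method B has the higher order (≈3.0 vs ≈1.6).

B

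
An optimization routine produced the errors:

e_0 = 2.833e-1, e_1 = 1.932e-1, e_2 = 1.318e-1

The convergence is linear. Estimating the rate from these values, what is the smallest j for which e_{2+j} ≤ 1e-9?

Rate ρ ≈ e_2/e_1 = 1.318e-1/1.932e-1 = 0.6822.
After j more steps, e_{2+j} ≈ 1.318e-1·ρ^j; need ρ^j ≤ 1e-9/1.318e-1 = 7.58725e-09.
j ≥ ln(7.58725e-09)/ln(0.6822) = -18.6968/-0.38243 = 48.889.
So 49 more iterations are needed.

49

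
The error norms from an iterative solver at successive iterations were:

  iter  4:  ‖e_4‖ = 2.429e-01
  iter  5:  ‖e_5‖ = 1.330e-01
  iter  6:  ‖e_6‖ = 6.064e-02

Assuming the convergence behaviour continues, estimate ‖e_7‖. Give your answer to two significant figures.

2.2e-2

First estimate the order: p ≈ ln(‖e_6‖/‖e_5‖) / ln(‖e_5‖/‖e_4‖) = ln(6.064e-02/1.330e-01)/ln(1.330e-01/2.429e-01) = ln(0.45594)/ln(0.54755) ≈ 1.3040.
Then ‖e_7‖ ≈ ‖e_6‖·(‖e_6‖/‖e_5‖)^p = 6.064e-02·(0.45594)^1.3040 = 6.064e-02·0.3591 ≈ 0.02178.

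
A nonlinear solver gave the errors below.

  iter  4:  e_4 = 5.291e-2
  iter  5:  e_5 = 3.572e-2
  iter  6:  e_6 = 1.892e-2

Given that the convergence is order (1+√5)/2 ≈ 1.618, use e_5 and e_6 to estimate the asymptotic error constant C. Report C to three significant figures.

4.15

C ≈ e_6 / e_5^1.618
  = 1.892e-2 / (3.572e-2)^1.618
  = 1.892e-2 / 0.00455628 ≈ 4.1525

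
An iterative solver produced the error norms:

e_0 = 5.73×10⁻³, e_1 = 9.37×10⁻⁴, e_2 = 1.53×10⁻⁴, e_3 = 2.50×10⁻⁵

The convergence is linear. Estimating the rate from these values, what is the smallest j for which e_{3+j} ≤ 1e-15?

Rate ρ ≈ e_3/e_2 = 2.50×10⁻⁵/1.53×10⁻⁴ = 0.1634.
After j more steps, e_{3+j} ≈ 2.50×10⁻⁵·ρ^j; need ρ^j ≤ 1e-15/2.50×10⁻⁵ = 4e-11.
j ≥ ln(4e-11)/ln(0.1634) = -23.9421/-1.81155 = 13.216.
So 14 more iterations are needed.

14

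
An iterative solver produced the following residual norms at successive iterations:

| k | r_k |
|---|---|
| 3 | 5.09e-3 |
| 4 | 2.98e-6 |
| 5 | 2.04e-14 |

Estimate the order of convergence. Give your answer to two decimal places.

p ≈ ln(r_5/r_4) / ln(r_4/r_3)
  = ln(2.04e-14/2.98e-6) / ln(2.98e-6/5.09e-3)
  = ln(6.84564e-09) / ln(0.000585462)
  = -18.79965 / -7.44311 ≈ 2.52578

2.53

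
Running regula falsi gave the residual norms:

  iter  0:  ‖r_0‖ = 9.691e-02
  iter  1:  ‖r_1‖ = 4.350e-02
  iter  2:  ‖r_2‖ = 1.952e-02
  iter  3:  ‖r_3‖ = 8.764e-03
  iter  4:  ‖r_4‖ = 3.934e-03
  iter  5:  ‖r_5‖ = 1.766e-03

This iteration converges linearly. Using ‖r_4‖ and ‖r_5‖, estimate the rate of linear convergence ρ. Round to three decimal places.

0.449

ρ ≈ ‖r_5‖/‖r_4‖ = 1.766e-03/3.934e-03 = 0.44891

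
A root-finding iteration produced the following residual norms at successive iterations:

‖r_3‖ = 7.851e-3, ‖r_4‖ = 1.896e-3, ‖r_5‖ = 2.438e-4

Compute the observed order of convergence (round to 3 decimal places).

1.444

p ≈ ln(‖r_5‖/‖r_4‖) / ln(‖r_4‖/‖r_3‖)
  = ln(2.438e-4/1.896e-3) / ln(1.896e-3/7.851e-3)
  = ln(0.128586) / ln(0.241498)
  = -2.051157 / -1.420894 ≈ 1.443568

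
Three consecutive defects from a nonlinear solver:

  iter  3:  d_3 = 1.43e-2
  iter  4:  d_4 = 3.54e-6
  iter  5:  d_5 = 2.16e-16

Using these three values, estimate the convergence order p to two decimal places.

2.83

p ≈ ln(d_5/d_4) / ln(d_4/d_3)
  = ln(2.16e-16/3.54e-6) / ln(3.54e-6/1.43e-2)
  = ln(6.10169e-11) / ln(0.000247552)
  = -23.51987 / -8.30389 ≈ 2.83239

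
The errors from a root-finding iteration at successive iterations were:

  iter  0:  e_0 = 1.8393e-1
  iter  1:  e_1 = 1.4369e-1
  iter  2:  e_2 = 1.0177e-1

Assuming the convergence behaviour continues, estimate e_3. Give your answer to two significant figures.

6.3e-2

First estimate the order: p ≈ ln(e_2/e_1) / ln(e_1/e_0) = ln(1.0177e-1/1.4369e-1)/ln(1.4369e-1/1.8393e-1) = ln(0.708261)/ln(0.781221) ≈ 1.3971.
Then e_3 ≈ e_2·(e_2/e_1)^p = 1.0177e-1·(0.708261)^1.3971 = 1.0177e-1·0.617597 ≈ 0.06285.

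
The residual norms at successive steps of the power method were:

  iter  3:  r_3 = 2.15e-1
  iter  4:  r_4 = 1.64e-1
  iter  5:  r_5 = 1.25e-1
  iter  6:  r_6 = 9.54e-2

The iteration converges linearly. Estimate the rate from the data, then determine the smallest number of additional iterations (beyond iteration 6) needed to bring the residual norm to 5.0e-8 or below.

Rate ρ ≈ r_6/r_5 = 9.54e-2/1.25e-1 = 0.7632.
After j more steps, r_{6+j} ≈ 9.54e-2·ρ^j; need ρ^j ≤ 5.0e-8/9.54e-2 = 5.24109e-07.
j ≥ ln(5.24109e-07)/ln(0.7632) = -14.4616/-0.27024 = 53.514.
So 54 more iterations are needed.

54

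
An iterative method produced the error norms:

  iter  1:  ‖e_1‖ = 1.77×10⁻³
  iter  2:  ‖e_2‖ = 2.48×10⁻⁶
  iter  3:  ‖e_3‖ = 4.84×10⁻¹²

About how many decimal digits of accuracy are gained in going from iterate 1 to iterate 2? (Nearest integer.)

3

Digits gained ≈ log₁₀(‖e_1‖/‖e_2‖) = log₁₀(1.77×10⁻³/2.48×10⁻⁶) = log₁₀(713.71) ≈ 2.854.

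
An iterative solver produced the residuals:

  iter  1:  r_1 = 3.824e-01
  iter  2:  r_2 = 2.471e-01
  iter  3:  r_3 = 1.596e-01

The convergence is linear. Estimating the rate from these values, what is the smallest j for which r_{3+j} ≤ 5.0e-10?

Rate ρ ≈ r_3/r_2 = 1.596e-01/2.471e-01 = 0.6459.
After j more steps, r_{3+j} ≈ 1.596e-01·ρ^j; need ρ^j ≤ 5.0e-10/1.596e-01 = 3.13283e-09.
j ≥ ln(3.13283e-09)/ln(0.6459) = -19.5813/-0.43711 = 44.797.
So 45 more iterations are needed.

45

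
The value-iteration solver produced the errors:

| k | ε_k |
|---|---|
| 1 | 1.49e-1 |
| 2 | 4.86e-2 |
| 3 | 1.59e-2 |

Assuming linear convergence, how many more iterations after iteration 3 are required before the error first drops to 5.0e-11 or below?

18

Rate ρ ≈ ε_3/ε_2 = 1.59e-2/4.86e-2 = 0.3272.
After j more steps, ε_{3+j} ≈ 1.59e-2·ρ^j; need ρ^j ≤ 5.0e-11/1.59e-2 = 3.14465e-09.
j ≥ ln(3.14465e-09)/ln(0.3272) = -19.5776/-1.11718 = 17.524.
So 18 more iterations are needed.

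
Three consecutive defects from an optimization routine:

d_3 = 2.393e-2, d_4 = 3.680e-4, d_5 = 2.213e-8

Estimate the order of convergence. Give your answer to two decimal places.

p ≈ ln(d_5/d_4) / ln(d_4/d_3)
  = ln(2.213e-8/3.680e-4) / ln(3.680e-4/2.393e-2)
  = ln(6.01359e-05) / ln(0.0153782)
  = -9.71890 / -4.17480 ≈ 2.32799

2.33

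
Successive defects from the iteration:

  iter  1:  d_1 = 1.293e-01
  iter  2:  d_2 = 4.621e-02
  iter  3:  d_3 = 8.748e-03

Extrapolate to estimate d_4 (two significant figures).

First estimate the order: p ≈ ln(d_3/d_2) / ln(d_2/d_1) = ln(8.748e-03/4.621e-02)/ln(4.621e-02/1.293e-01) = ln(0.18931)/ln(0.357386) ≈ 1.6176.
Then d_4 ≈ d_3·(d_3/d_2)^p = 8.748e-03·(0.18931)^1.6176 = 8.748e-03·0.0677261 ≈ 0.0005925.

5.9e-4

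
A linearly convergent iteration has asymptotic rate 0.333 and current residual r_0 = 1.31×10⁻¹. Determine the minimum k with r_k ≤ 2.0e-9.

17

After k steps, r_k ≈ 1.31×10⁻¹·0.333^k.
Need 0.333^k ≤ 2.0e-9/1.31×10⁻¹ = 1.52672e-08.
k ≥ ln(1.52672e-08)/ln(0.333) = -17.9976/-1.09961 = 16.367.
Smallest integer k = 17.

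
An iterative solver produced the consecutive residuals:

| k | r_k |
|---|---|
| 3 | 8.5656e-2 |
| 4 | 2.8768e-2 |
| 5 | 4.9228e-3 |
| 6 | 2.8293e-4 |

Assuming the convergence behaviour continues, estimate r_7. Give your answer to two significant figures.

First estimate the order: p ≈ ln(r_6/r_5) / ln(r_5/r_4) = ln(2.8293e-4/4.9228e-3)/ln(4.9228e-3/2.8768e-2) = ln(0.0574734)/ln(0.171121) ≈ 1.6180.
Then r_7 ≈ r_6·(r_6/r_5)^p = 2.8293e-4·(0.0574734)^1.6180 = 2.8293e-4·0.00983598 ≈ 2.783e-06.

2.8e-6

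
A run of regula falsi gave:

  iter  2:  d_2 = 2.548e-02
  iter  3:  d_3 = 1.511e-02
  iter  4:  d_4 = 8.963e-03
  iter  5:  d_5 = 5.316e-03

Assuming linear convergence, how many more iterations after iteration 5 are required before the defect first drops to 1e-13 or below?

48

Rate ρ ≈ d_5/d_4 = 5.316e-03/8.963e-03 = 0.5931.
After j more steps, d_{5+j} ≈ 5.316e-03·ρ^j; need ρ^j ≤ 1e-13/5.316e-03 = 1.88111e-11.
j ≥ ln(1.88111e-11)/ln(0.5931) = -24.6966/-0.52239 = 47.276.
So 48 more iterations are needed.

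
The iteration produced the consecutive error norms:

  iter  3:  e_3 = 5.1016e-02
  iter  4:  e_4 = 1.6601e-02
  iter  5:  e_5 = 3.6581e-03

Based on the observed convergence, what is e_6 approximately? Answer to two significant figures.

First estimate the order: p ≈ ln(e_5/e_4) / ln(e_4/e_3) = ln(3.6581e-03/1.6601e-02)/ln(1.6601e-02/5.1016e-02) = ln(0.220354)/ln(0.325408) ≈ 1.3472.
Then e_6 ≈ e_5·(e_5/e_4)^p = 3.6581e-03·(0.220354)^1.3472 = 3.6581e-03·0.130332 ≈ 0.0004768.

4.8e-4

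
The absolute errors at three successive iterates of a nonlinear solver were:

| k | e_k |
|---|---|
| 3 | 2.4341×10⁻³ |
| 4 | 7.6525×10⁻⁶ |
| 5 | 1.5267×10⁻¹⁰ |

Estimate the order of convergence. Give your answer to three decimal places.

p ≈ ln(e_5/e_4) / ln(e_4/e_3)
  = ln(1.5267×10⁻¹⁰/7.6525×10⁻⁶) / ln(7.6525×10⁻⁶/2.4341×10⁻³)
  = ln(1.99503e-05) / ln(0.00314387)
  = -10.822266 / -5.762301 ≈ 1.878115

1.878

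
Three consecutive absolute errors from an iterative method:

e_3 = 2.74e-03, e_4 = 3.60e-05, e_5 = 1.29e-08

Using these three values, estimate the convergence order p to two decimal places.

p ≈ ln(e_5/e_4) / ln(e_4/e_3)
  = ln(1.29e-08/3.60e-05) / ln(3.60e-05/2.74e-03)
  = ln(0.000358333) / ln(0.0131387)
  = -7.93405 / -4.33219 ≈ 1.83142

1.83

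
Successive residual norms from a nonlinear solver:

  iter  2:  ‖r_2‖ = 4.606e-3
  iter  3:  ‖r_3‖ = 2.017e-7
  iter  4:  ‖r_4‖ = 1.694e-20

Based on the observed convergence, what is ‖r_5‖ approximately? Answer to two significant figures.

First estimate the order: p ≈ ln(‖r_4‖/‖r_3‖) / ln(‖r_3‖/‖r_2‖) = ln(1.694e-20/2.017e-7)/ln(2.017e-7/4.606e-3) = ln(8.39861e-14)/ln(4.37907e-05) ≈ 3.0000.
Then ‖r_5‖ ≈ ‖r_4‖·(‖r_4‖/‖r_3‖)^p = 1.694e-20·(8.39861e-14)^3.0000 = 1.694e-20·5.9241e-40 ≈ 1.004e-59.

1.0e-59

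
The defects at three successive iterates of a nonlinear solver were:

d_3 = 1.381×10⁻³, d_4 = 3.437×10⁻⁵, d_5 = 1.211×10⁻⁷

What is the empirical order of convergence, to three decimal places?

1.529

p ≈ ln(d_5/d_4) / ln(d_4/d_3)
  = ln(1.211×10⁻⁷/3.437×10⁻⁵) / ln(3.437×10⁻⁵/1.381×10⁻³)
  = ln(0.00352342) / ln(0.0248878)
  = -5.648323 / -3.693378 ≈ 1.529311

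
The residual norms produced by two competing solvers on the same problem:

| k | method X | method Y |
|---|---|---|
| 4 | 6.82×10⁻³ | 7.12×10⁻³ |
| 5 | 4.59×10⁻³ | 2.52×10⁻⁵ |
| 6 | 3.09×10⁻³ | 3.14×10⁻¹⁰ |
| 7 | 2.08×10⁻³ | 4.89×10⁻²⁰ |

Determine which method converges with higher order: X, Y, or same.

Y

Method X: p ≈ ln(2.08×10⁻³/3.09×10⁻³)/ln(3.09×10⁻³/4.59×10⁻³) ≈ 1.00.
Method Y: p ≈ ln(4.89×10⁻²⁰/3.14×10⁻¹⁰)/ln(3.14×10⁻¹⁰/2.52×10⁻⁵) ≈ 2.00.
Method Y has the higher order (≈2.0 vs ≈1.0).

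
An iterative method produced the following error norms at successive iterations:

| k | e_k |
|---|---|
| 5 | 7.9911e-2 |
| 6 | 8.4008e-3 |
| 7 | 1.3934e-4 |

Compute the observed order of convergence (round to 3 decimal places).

p ≈ ln(e_7/e_6) / ln(e_6/e_5)
  = ln(1.3934e-4/8.4008e-3) / ln(8.4008e-3/7.9911e-2)
  = ln(0.0165865) / ln(0.105127)
  = -4.099166 / -2.252586 ≈ 1.819760

1.820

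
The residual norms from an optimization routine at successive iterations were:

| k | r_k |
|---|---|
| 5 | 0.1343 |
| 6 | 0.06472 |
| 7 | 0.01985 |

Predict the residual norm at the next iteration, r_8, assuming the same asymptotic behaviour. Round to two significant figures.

2.9e-3

First estimate the order: p ≈ ln(r_7/r_6) / ln(r_6/r_5) = ln(0.01985/0.06472)/ln(0.06472/0.1343) = ln(0.306706)/ln(0.481906) ≈ 1.6190.
Then r_8 ≈ r_7·(r_7/r_6)^p = 0.01985·(0.306706)^1.6190 = 0.01985·0.147572 ≈ 0.002929.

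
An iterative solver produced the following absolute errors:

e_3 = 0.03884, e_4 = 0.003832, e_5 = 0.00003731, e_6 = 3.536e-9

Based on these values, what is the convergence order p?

Consecutive ratios: e_6/e_5 = 3.536e-9/0.00003731 = 9.47735e-05, e_5/e_4 = 0.00003731/0.003832 = 0.00973643.
p ≈ ln(9.47735e-05)/ln(0.00973643) = -9.2640/-4.6319 ≈ 2.00.
So the convergence is quadratic (order 2).

2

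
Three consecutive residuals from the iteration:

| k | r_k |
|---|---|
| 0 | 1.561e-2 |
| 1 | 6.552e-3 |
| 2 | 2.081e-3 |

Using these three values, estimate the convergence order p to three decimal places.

p ≈ ln(r_2/r_1) / ln(r_1/r_0)
  = ln(2.081e-3/6.552e-3) / ln(6.552e-3/1.561e-2)
  = ln(0.317613) / ln(0.419731)
  = -1.146922 / -0.868141 ≈ 1.321124

1.321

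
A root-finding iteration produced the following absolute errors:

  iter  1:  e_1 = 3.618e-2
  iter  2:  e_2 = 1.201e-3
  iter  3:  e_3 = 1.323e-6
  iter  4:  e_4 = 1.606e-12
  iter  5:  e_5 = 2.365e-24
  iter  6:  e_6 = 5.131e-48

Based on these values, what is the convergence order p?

2

Consecutive ratios: e_6/e_5 = 5.131e-48/2.365e-24 = 2.16956e-24, e_5/e_4 = 2.365e-24/1.606e-12 = 1.4726e-12.
p ≈ ln(2.16956e-24)/ln(1.4726e-12) = -54.4875/-27.2440 ≈ 2.00.
So the convergence is quadratic (order 2).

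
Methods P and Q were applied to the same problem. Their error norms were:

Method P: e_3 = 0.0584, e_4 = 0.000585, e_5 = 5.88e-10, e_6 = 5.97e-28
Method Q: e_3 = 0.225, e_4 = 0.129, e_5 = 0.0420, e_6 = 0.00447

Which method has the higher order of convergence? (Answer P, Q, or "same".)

P

Method P: p ≈ ln(5.97e-28/5.88e-10)/ln(5.88e-10/0.000585) ≈ 3.00.
Method Q: p ≈ ln(0.00447/0.0420)/ln(0.0420/0.129) ≈ 2.00.
Method P has the higher order (≈3.0 vs ≈2.0).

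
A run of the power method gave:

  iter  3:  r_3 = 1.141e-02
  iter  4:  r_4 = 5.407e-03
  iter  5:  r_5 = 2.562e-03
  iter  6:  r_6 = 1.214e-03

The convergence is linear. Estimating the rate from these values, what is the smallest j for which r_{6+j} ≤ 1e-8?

Rate ρ ≈ r_6/r_5 = 1.214e-03/2.562e-03 = 0.4738.
After j more steps, r_{6+j} ≈ 1.214e-03·ρ^j; need ρ^j ≤ 1e-8/1.214e-03 = 8.23723e-06.
j ≥ ln(8.23723e-06)/ln(0.4738) = -11.7068/-0.74697 = 15.672.
So 16 more iterations are needed.

16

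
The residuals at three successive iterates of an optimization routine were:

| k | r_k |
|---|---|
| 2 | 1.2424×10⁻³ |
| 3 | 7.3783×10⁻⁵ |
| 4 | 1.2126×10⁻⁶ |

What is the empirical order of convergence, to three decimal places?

1.455

p ≈ ln(r_4/r_3) / ln(r_3/r_2)
  = ln(1.2126×10⁻⁶/7.3783×10⁻⁵) / ln(7.3783×10⁻⁵/1.2424×10⁻³)
  = ln(0.0164347) / ln(0.0593875)
  = -4.108360 / -2.823672 ≈ 1.454971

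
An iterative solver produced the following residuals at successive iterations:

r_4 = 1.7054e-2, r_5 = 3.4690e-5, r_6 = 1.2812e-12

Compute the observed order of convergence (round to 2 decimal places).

2.76

p ≈ ln(r_6/r_5) / ln(r_5/r_4)
  = ln(1.2812e-12/3.4690e-5) / ln(3.4690e-5/1.7054e-2)
  = ln(3.69328e-08) / ln(0.00203413)
  = -17.11417 / -6.19769 ≈ 2.76138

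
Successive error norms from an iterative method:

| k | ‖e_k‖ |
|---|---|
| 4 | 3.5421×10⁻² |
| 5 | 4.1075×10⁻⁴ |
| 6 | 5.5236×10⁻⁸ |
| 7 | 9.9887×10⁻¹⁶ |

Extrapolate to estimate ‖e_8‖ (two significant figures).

First estimate the order: p ≈ ln(‖e_7‖/‖e_6‖) / ln(‖e_6‖/‖e_5‖) = ln(9.9887×10⁻¹⁶/5.5236×10⁻⁸)/ln(5.5236×10⁻⁸/4.1075×10⁻⁴) = ln(1.80837e-08)/ln(0.000134476) ≈ 2.0000.
Then ‖e_8‖ ≈ ‖e_7‖·(‖e_7‖/‖e_6‖)^p = 9.9887×10⁻¹⁶·(1.80837e-08)^2.0000 = 9.9887×10⁻¹⁶·3.2702e-16 ≈ 3.267e-31.

3.3e-31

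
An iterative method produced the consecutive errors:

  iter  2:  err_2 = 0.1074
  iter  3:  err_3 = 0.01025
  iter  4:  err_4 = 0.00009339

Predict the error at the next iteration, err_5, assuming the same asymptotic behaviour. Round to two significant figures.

First estimate the order: p ≈ ln(err_4/err_3) / ln(err_3/err_2) = ln(0.00009339/0.01025)/ln(0.01025/0.1074) = ln(0.00911122)/ln(0.0954376) ≈ 1.9999.
Then err_5 ≈ err_4·(err_4/err_3)^p = 0.00009339·(0.00911122)^1.9999 = 0.00009339·8.30533e-05 ≈ 7.756e-09.

7.8e-9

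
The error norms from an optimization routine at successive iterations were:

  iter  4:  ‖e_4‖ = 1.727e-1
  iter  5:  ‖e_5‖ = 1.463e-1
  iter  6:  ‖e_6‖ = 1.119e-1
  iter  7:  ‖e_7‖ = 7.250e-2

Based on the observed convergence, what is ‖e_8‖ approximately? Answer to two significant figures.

3.6e-2

First estimate the order: p ≈ ln(‖e_7‖/‖e_6‖) / ln(‖e_6‖/‖e_5‖) = ln(7.250e-2/1.119e-1)/ln(1.119e-1/1.463e-1) = ln(0.6479)/ln(0.764867) ≈ 1.6192.
Then ‖e_8‖ ≈ ‖e_7‖·(‖e_7‖/‖e_6‖)^p = 7.250e-2·(0.6479)^1.6192 = 7.250e-2·0.495215 ≈ 0.0359.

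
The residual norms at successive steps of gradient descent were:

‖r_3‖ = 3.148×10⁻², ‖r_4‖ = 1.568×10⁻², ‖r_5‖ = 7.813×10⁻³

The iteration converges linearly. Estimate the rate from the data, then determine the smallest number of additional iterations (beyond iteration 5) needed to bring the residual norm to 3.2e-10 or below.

Rate ρ ≈ ‖r_5‖/‖r_4‖ = 7.813×10⁻³/1.568×10⁻² = 0.4983.
After j more steps, ‖r_{5+j}‖ ≈ 7.813×10⁻³·ρ^j; need ρ^j ≤ 3.2e-10/7.813×10⁻³ = 4.09574e-08.
j ≥ ln(4.09574e-08)/ln(0.4983) = -17.0107/-0.69655 = 24.421.
So 25 more iterations are needed.

25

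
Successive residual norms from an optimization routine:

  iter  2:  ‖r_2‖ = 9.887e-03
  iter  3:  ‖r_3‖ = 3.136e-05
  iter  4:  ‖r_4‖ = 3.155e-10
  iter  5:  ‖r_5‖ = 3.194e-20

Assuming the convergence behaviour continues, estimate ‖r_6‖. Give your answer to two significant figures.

First estimate the order: p ≈ ln(‖r_5‖/‖r_4‖) / ln(‖r_4‖/‖r_3‖) = ln(3.194e-20/3.155e-10)/ln(3.155e-10/3.136e-05) = ln(1.01236e-10)/ln(1.00606e-05) ≈ 2.0000.
Then ‖r_6‖ ≈ ‖r_5‖·(‖r_5‖/‖r_4‖)^p = 3.194e-20·(1.01236e-10)^2.0000 = 3.194e-20·1.02487e-20 ≈ 3.273e-40.

3.3e-40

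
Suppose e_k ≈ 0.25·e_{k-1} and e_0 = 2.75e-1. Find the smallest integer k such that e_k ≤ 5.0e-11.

17

After k steps, e_k ≈ 2.75e-1·0.25^k.
Need 0.25^k ≤ 5.0e-11/2.75e-1 = 1.81818e-10.
k ≥ ln(1.81818e-10)/ln(0.25) = -22.4280/-1.38629 = 16.178.
Smallest integer k = 17.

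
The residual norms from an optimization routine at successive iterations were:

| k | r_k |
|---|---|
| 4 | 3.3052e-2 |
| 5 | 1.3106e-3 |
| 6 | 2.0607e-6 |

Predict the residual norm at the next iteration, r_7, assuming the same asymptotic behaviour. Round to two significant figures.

First estimate the order: p ≈ ln(r_6/r_5) / ln(r_5/r_4) = ln(2.0607e-6/1.3106e-3)/ln(1.3106e-3/3.3052e-2) = ln(0.00157233)/ln(0.0396527) ≈ 2.0000.
Then r_7 ≈ r_6·(r_6/r_5)^p = 2.0607e-6·(0.00157233)^2.0000 = 2.0607e-6·2.47222e-06 ≈ 5.095e-12.

5.1e-12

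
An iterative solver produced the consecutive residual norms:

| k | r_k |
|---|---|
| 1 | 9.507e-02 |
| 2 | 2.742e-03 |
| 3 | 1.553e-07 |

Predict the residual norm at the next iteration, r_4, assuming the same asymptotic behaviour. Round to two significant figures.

3.0e-19

First estimate the order: p ≈ ln(r_3/r_2) / ln(r_2/r_1) = ln(1.553e-07/2.742e-03)/ln(2.742e-03/9.507e-02) = ln(5.66375e-05)/ln(0.0288419) ≈ 2.7578.
Then r_4 ≈ r_3·(r_3/r_2)^p = 1.553e-07·(5.66375e-05)^2.7578 = 1.553e-07·1.94049e-12 ≈ 3.014e-19.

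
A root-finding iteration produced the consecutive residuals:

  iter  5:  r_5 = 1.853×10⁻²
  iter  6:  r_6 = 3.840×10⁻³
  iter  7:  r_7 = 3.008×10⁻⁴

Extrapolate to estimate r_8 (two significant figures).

First estimate the order: p ≈ ln(r_7/r_6) / ln(r_6/r_5) = ln(3.008×10⁻⁴/3.840×10⁻³)/ln(3.840×10⁻³/1.853×10⁻²) = ln(0.0783333)/ln(0.207232) ≈ 1.6181.
Then r_8 ≈ r_7·(r_7/r_6)^p = 3.008×10⁻⁴·(0.0783333)^1.6181 = 3.008×10⁻⁴·0.0162291 ≈ 4.882e-06.

4.9e-6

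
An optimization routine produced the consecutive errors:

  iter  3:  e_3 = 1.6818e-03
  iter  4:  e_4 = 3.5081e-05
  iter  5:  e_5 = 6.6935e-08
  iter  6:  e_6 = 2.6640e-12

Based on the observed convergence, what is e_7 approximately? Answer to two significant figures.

2.0e-19

First estimate the order: p ≈ ln(e_6/e_5) / ln(e_5/e_4) = ln(2.6640e-12/6.6935e-08)/ln(6.6935e-08/3.5081e-05) = ln(3.97998e-05)/ln(0.00190801) ≈ 1.6180.
Then e_7 ≈ e_6·(e_6/e_5)^p = 2.6640e-12·(3.97998e-05)^1.6180 = 2.6640e-12·7.59639e-08 ≈ 2.024e-19.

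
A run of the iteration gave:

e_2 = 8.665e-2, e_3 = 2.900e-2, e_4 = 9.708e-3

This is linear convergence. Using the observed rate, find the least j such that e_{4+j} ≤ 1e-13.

24

Rate ρ ≈ e_4/e_3 = 9.708e-3/2.900e-2 = 0.3348.
After j more steps, e_{4+j} ≈ 9.708e-3·ρ^j; need ρ^j ≤ 1e-13/9.708e-3 = 1.03008e-11.
j ≥ ln(1.03008e-11)/ln(0.3348) = -25.2988/-1.09422 = 23.120.
So 24 more iterations are needed.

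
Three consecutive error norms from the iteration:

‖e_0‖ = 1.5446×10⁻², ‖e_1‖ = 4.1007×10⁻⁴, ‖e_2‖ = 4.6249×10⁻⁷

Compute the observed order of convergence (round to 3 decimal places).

p ≈ ln(‖e_2‖/‖e_1‖) / ln(‖e_1‖/‖e_0‖)
  = ln(4.6249×10⁻⁷/4.1007×10⁻⁴) / ln(4.1007×10⁻⁴/1.5446×10⁻²)
  = ln(0.00112783) / ln(0.0265486)
  = -6.787460 / -3.628778 ≈ 1.870453

1.870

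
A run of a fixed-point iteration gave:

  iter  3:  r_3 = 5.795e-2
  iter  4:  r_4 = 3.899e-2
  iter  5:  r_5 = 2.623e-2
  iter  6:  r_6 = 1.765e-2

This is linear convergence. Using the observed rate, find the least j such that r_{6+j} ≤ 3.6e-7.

Rate ρ ≈ r_6/r_5 = 1.765e-2/2.623e-2 = 0.6729.
After j more steps, r_{6+j} ≈ 1.765e-2·ρ^j; need ρ^j ≤ 3.6e-7/1.765e-2 = 2.03966e-05.
j ≥ ln(2.03966e-05)/ln(0.6729) = -10.8001/-0.39616 = 27.262.
So 28 more iterations are needed.

28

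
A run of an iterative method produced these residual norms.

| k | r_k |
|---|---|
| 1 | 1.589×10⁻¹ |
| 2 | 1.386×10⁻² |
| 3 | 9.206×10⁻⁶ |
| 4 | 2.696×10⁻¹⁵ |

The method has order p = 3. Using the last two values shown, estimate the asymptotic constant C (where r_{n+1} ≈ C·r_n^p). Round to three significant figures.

3.46

C ≈ r_4 / r_3^3
  = 2.696×10⁻¹⁵ / (9.206×10⁻⁶)^3
  = 2.696×10⁻¹⁵ / 7.80213e-16 ≈ 3.4555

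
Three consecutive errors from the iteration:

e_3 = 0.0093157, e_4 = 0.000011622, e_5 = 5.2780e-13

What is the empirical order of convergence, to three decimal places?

p ≈ ln(e_5/e_4) / ln(e_4/e_3)
  = ln(5.2780e-13/0.000011622) / ln(0.000011622/0.0093157)
  = ln(4.54139e-08) / ln(0.00124757)
  = -16.907448 / -6.686558 ≈ 2.528573

2.529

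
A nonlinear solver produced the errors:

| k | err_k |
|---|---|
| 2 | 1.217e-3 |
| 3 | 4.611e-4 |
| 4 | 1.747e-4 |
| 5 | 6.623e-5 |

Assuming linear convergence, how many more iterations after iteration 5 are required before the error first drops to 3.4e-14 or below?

Rate ρ ≈ err_5/err_4 = 6.623e-5/1.747e-4 = 0.3791.
After j more steps, err_{5+j} ≈ 6.623e-5·ρ^j; need ρ^j ≤ 3.4e-14/6.623e-5 = 5.13363e-10.
j ≥ ln(5.13363e-10)/ln(0.3791) = -21.3900/-0.96996 = 22.052.
So 23 more iterations are needed.

23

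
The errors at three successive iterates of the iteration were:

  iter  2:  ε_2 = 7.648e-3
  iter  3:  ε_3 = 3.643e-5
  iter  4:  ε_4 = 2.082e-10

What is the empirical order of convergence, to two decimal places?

p ≈ ln(ε_4/ε_3) / ln(ε_3/ε_2)
  = ln(2.082e-10/3.643e-5) / ln(3.643e-5/7.648e-3)
  = ln(5.71507e-06) / ln(0.00476334)
  = -12.07240 / -5.34681 ≈ 2.25787

2.26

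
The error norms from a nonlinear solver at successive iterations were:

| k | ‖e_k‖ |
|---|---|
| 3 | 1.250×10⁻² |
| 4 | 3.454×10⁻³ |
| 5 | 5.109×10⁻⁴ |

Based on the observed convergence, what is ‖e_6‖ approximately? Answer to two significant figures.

3.0e-5

First estimate the order: p ≈ ln(‖e_5‖/‖e_4‖) / ln(‖e_4‖/‖e_3‖) = ln(5.109×10⁻⁴/3.454×10⁻³)/ln(3.454×10⁻³/1.250×10⁻²) = ln(0.147915)/ln(0.27632) ≈ 1.4859.
Then ‖e_6‖ ≈ ‖e_5‖·(‖e_5‖/‖e_4‖)^p = 5.109×10⁻⁴·(0.147915)^1.4859 = 5.109×10⁻⁴·0.0584415 ≈ 2.986e-05.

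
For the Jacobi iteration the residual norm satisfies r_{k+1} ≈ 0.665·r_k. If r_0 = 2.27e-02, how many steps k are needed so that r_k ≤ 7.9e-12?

54

After k steps, r_k ≈ 2.27e-02·0.665^k.
Need 0.665^k ≤ 7.9e-12/2.27e-02 = 3.48018e-10.
k ≥ ln(3.48018e-10)/ln(0.665) = -21.7788/-0.40797 = 53.383.
Smallest integer k = 54.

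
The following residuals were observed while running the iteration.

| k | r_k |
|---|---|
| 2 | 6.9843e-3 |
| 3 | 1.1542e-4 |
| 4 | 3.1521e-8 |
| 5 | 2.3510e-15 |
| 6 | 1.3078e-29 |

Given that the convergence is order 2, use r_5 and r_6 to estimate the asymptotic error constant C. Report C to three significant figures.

C ≈ r_6 / r_5^2
  = 1.3078e-29 / (2.3510e-15)^2
  = 1.3078e-29 / 5.5272e-30 ≈ 2.3661

2.37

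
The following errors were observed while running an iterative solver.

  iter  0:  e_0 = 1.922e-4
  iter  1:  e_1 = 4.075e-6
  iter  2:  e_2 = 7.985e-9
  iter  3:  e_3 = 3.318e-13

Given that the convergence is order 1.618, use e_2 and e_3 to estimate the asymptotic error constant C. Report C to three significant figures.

4.20

C ≈ e_3 / e_2^1.618
  = 3.318e-13 / (7.985e-9)^1.618
  = 3.318e-13 / 7.90462e-14 ≈ 4.1975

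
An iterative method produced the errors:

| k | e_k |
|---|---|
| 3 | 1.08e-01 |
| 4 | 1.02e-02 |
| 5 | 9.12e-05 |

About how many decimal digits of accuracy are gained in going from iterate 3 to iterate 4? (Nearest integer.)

Digits gained ≈ log₁₀(e_3/e_4) = log₁₀(1.08e-01/1.02e-02) = log₁₀(10.5882) ≈ 1.025.

1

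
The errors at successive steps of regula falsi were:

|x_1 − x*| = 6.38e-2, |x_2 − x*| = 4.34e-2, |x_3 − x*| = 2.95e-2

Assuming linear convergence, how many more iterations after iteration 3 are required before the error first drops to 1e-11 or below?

Rate ρ ≈ |x_3 − x*|/|x_2 − x*| = 2.95e-2/4.34e-2 = 0.6797.
After j more steps, |x_{3+j} − x*| ≈ 2.95e-2·ρ^j; need ρ^j ≤ 1e-11/2.95e-2 = 3.38983e-10.
j ≥ ln(3.38983e-10)/ln(0.6797) = -21.8051/-0.38610 = 56.475.
So 57 more iterations are needed.

57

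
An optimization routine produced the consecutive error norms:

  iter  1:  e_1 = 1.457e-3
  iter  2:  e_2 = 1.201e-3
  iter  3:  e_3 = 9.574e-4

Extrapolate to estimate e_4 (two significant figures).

7.3e-4

First estimate the order: p ≈ ln(e_3/e_2) / ln(e_2/e_1) = ln(9.574e-4/1.201e-3)/ln(1.201e-3/1.457e-3) = ln(0.797169)/ln(0.824296) ≈ 1.1732.
Then e_4 ≈ e_3·(e_3/e_2)^p = 9.574e-4·(0.797169)^1.1732 = 9.574e-4·0.766477 ≈ 0.0007338.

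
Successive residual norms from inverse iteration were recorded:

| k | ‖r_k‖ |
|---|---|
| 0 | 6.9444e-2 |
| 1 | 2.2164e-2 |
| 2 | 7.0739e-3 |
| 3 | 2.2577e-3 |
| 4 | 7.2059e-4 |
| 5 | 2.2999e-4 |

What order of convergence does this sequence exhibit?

1

Consecutive ratios: ‖r_5‖/‖r_4‖ = 2.2999e-4/7.2059e-4 = 0.319169, ‖r_4‖/‖r_3‖ = 7.2059e-4/2.2577e-3 = 0.31917.
p ≈ ln(0.319169)/ln(0.31917) = -1.1420/-1.1420 ≈ 1.00.
So the convergence is linear (order 1).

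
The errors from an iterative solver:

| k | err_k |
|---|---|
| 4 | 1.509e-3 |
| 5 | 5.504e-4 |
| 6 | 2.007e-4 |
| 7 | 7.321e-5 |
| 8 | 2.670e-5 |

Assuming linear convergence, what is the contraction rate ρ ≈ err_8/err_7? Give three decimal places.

ρ ≈ err_8/err_7 = 2.670e-5/7.321e-5 = 0.36470

0.365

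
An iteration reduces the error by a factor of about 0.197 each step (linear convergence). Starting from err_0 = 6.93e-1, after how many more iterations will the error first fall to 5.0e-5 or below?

6

After k steps, err_k ≈ 6.93e-1·0.197^k.
Need 0.197^k ≤ 5.0e-5/6.93e-1 = 7.21501e-05.
k ≥ ln(7.21501e-05)/ln(0.197) = -9.5368/-1.62455 = 5.870.
Smallest integer k = 6.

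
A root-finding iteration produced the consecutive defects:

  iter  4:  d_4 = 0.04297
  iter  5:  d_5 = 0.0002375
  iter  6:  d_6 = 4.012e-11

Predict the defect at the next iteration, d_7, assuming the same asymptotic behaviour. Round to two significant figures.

First estimate the order: p ≈ ln(d_6/d_5) / ln(d_5/d_4) = ln(4.012e-11/0.0002375)/ln(0.0002375/0.04297) = ln(1.68926e-07)/ln(0.00552711) ≈ 2.9999.
Then d_7 ≈ d_6·(d_6/d_5)^p = 4.012e-11·(1.68926e-07)^2.9999 = 4.012e-11·4.82799e-21 ≈ 1.937e-31.

1.9e-31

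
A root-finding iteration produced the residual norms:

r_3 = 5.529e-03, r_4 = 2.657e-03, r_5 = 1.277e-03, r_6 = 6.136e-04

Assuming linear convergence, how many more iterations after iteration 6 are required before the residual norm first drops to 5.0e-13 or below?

Rate ρ ≈ r_6/r_5 = 6.136e-04/1.277e-03 = 0.4805.
After j more steps, r_{6+j} ≈ 6.136e-04·ρ^j; need ρ^j ≤ 5.0e-13/6.136e-04 = 8.14863e-10.
j ≥ ln(8.14863e-10)/ln(0.4805) = -20.9280/-0.73293 = 28.554.
So 29 more iterations are needed.

29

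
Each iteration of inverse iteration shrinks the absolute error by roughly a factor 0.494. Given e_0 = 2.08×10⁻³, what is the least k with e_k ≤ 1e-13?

After k steps, e_k ≈ 2.08×10⁻³·0.494^k.
Need 0.494^k ≤ 1e-13/2.08×10⁻³ = 4.80769e-11.
k ≥ ln(4.80769e-11)/ln(0.494) = -23.7582/-0.70522 = 33.689.
Smallest integer k = 34.

34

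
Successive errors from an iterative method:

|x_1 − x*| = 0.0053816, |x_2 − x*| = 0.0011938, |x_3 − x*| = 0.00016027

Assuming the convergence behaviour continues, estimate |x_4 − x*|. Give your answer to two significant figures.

1.1e-5

First estimate the order: p ≈ ln(|x_3 − x*|/|x_2 − x*|) / ln(|x_2 − x*|/|x_1 − x*|) = ln(0.00016027/0.0011938)/ln(0.0011938/0.0053816) = ln(0.134252)/ln(0.22183) ≈ 1.3335.
Then |x_4 − x*| ≈ |x_3 − x*|·(|x_3 − x*|/|x_2 − x*|)^p = 0.00016027·(0.134252)^1.3335 = 0.00016027·0.0687199 ≈ 1.101e-05.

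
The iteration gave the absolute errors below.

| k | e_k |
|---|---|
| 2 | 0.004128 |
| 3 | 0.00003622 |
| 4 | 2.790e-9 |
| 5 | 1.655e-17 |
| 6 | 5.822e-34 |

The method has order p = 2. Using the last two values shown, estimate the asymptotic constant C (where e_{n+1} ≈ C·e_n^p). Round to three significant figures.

C ≈ e_6 / e_5^2
  = 5.822e-34 / (1.655e-17)^2
  = 5.822e-34 / 2.73902e-34 ≈ 2.1256

2.13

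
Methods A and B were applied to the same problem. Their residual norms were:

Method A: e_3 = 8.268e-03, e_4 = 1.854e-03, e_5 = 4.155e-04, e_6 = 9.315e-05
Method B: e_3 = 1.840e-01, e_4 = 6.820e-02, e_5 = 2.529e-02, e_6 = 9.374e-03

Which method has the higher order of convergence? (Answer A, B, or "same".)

same

Method A: p ≈ ln(9.315e-05/4.155e-04)/ln(4.155e-04/1.854e-03) ≈ 1.00.
Method B: p ≈ ln(9.374e-03/2.529e-02)/ln(2.529e-02/6.820e-02) ≈ 1.00.
Both orders ≈ 1.0 — effectively the same.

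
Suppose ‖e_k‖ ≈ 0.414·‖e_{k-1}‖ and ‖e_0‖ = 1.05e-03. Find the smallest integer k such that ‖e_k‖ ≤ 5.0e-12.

22

After k steps, ‖e_k‖ ≈ 1.05e-03·0.414^k.
Need 0.414^k ≤ 5.0e-12/1.05e-03 = 4.7619e-09.
k ≥ ln(4.7619e-09)/ln(0.414) = -19.1626/-0.88189 = 21.729.
Smallest integer k = 22.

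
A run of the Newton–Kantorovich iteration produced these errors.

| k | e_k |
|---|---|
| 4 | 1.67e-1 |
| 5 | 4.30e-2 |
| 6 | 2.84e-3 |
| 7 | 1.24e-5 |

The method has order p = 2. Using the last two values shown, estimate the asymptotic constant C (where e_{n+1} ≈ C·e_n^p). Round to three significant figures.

C ≈ e_7 / e_6^2
  = 1.24e-5 / (2.84e-3)^2
  = 1.24e-5 / 8.0656e-06 ≈ 1.5374

1.54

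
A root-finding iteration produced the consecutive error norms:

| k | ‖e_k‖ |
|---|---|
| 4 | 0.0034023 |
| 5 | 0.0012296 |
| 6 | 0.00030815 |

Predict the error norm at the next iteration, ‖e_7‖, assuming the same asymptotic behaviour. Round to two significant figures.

First estimate the order: p ≈ ln(‖e_6‖/‖e_5‖) / ln(‖e_5‖/‖e_4‖) = ln(0.00030815/0.0012296)/ln(0.0012296/0.0034023) = ln(0.25061)/ln(0.361403) ≈ 1.3597.
Then ‖e_7‖ ≈ ‖e_6‖·(‖e_6‖/‖e_5‖)^p = 0.00030815·(0.25061)^1.3597 = 0.00030815·0.152341 ≈ 4.694e-05.

4.7e-5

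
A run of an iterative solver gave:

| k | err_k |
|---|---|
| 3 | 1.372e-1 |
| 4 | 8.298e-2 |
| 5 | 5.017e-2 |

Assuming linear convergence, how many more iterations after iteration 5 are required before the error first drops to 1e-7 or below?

Rate ρ ≈ err_5/err_4 = 5.017e-2/8.298e-2 = 0.6046.
After j more steps, err_{5+j} ≈ 5.017e-2·ρ^j; need ρ^j ≤ 1e-7/5.017e-2 = 1.99322e-06.
j ≥ ln(1.99322e-06)/ln(0.6046) = -13.1258/-0.50319 = 26.085.
So 27 more iterations are needed.

27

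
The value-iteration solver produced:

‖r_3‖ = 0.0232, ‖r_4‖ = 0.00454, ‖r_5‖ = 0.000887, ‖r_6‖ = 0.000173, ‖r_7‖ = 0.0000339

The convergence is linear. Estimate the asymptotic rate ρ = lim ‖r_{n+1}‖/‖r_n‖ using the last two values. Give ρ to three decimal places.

ρ ≈ ‖r_7‖/‖r_6‖ = 0.0000339/0.000173 = 0.19595

0.196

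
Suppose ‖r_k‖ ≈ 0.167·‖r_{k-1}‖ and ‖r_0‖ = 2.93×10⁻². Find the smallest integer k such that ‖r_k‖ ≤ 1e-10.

After k steps, ‖r_k‖ ≈ 2.93×10⁻²·0.167^k.
Need 0.167^k ≤ 1e-10/2.93×10⁻² = 3.41297e-09.
k ≥ ln(3.41297e-09)/ln(0.167) = -19.4957/-1.78976 = 10.893.
Smallest integer k = 11.

11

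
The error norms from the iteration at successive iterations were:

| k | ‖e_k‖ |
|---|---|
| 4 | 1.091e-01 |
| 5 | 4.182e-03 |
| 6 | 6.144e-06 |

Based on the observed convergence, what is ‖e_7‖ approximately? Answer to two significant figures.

1.3e-11

First estimate the order: p ≈ ln(‖e_6‖/‖e_5‖) / ln(‖e_5‖/‖e_4‖) = ln(6.144e-06/4.182e-03)/ln(4.182e-03/1.091e-01) = ln(0.00146915)/ln(0.0383318) ≈ 2.0000.
Then ‖e_7‖ ≈ ‖e_6‖·(‖e_6‖/‖e_5‖)^p = 6.144e-06·(0.00146915)^2.0000 = 6.144e-06·2.1584e-06 ≈ 1.326e-11.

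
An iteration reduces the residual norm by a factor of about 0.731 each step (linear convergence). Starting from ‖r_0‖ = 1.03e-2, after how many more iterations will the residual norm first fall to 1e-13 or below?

After k steps, ‖r_k‖ ≈ 1.03e-2·0.731^k.
Need 0.731^k ≤ 1e-13/1.03e-2 = 9.70874e-12.
k ≥ ln(9.70874e-12)/ln(0.731) = -25.3580/-0.31334 = 80.928.
Smallest integer k = 81.

81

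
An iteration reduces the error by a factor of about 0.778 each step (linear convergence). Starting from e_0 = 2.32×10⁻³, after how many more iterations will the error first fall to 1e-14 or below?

After k steps, e_k ≈ 2.32×10⁻³·0.778^k.
Need 0.778^k ≤ 1e-14/2.32×10⁻³ = 4.31034e-12.
k ≥ ln(4.31034e-12)/ln(0.778) = -26.1700/-0.25103 = 104.250.
Smallest integer k = 105.

105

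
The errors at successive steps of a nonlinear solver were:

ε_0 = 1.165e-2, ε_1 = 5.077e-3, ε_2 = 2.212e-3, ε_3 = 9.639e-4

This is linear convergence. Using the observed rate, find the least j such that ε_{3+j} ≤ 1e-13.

Rate ρ ≈ ε_3/ε_2 = 9.639e-4/2.212e-3 = 0.4358.
After j more steps, ε_{3+j} ≈ 9.639e-4·ρ^j; need ρ^j ≤ 1e-13/9.639e-4 = 1.03745e-10.
j ≥ ln(1.03745e-10)/ln(0.4358) = -22.9891/-0.83057 = 27.679.
So 28 more iterations are needed.

28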